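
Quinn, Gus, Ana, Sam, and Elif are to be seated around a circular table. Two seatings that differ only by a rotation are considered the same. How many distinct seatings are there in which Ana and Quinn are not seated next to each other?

12

All circular seatings of 5 people number (4)! = 24.
Those with Ana next to Quinn: fuse the pair into one unit and seat 4 units around a circle — 2·(3)! = 12.
Subtracting, 24 − 12 = 12.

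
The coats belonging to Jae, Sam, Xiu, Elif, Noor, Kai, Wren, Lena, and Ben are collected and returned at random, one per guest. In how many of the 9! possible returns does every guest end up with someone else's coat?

133496

Let Aᵢ be the assignments in which guest i gets their own coat. We want the size of the complement of A₁∪…∪A_9.
By inclusion–exclusion this is Σ_{j=0}^{9} (−1)^j C(9,j)·(9−j)!.
Computing: 362880 − 362880 + 181440 − 60480 + 15120 − 3024 + 504 − 72 + 9 − 1 = 133496.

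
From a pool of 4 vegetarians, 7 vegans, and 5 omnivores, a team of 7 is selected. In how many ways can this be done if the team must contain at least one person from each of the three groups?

10283

With no constraint there are C(16,7) = 11440 possible selections.
Subtract selections that omit an entire group: no vegetarians → C(12,7) = 792; no vegans → C(9,7) = 36; no omnivores → C(11,7) = 330.
Add back selections omitting two groups (i.e. drawn from a single group): C(4,7) + C(7,7) + C(5,7) = 1.
By inclusion–exclusion: 11440 − 1158 + 1 = 10283.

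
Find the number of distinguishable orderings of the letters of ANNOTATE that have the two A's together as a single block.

Treat the 2 copies of A as a single block. The multiset to arrange is then {AA, E, N, N, O, T, T}, 7 items in all.
That gives (7)!/(2!·2!) = 1260 arrangements.

1260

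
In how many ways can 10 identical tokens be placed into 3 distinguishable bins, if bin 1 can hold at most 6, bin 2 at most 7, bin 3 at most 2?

By stars and bars, unrestricted non-negative solutions to x_1+…+x_3 = 10 number C(10+2,2) = 66.
Subtract solutions that violate a single cap (substitute x_i' = x_i − (cap_i+1)): x_1 ≥ 7 gives C(5,2) = 10; x_2 ≥ 8 gives C(4,2) = 6; x_3 ≥ 3 gives C(9,2) = 36. Together 52.
Add back pairs where two caps are both exceeded: 0 + 1 + 0 = 1.
By inclusion–exclusion the count is 66 − 52 + 1 = 15.

15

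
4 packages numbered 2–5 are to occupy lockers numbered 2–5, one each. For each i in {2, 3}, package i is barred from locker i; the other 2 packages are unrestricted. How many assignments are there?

14

Let Aᵢ (for i ∈ {2, 3}) be the placements that put package i in its forbidden locker. Any j of these fix j positions, leaving (4−j)! ways to fill the rest, and there are C(2,j) ways to pick which j.
By inclusion–exclusion, the number of valid placements is Σ_{j=0}^{2} (−1)^j C(2,j)·(4−j)!.
Computing: 24 − 12 + 2 = 14.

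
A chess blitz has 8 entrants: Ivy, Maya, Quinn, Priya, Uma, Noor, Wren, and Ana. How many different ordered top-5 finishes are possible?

6720

There are 8 choices for 1st place, 7 for 2nd, and so on down to 4 for position 5.
That gives 8 × 7 × 6 × 5 × 4 = 6720.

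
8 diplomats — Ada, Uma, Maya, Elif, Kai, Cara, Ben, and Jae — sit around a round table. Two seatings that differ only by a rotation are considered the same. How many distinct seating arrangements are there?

Seat Ada anywhere (absorbing the rotational symmetry), then permute the other 7: (7)! = 5040.

5040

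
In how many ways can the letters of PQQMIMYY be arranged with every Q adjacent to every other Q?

Treat the 2 copies of Q as a single block. The multiset to arrange is then {QQ, I, M, M, P, Y, Y}, 7 items in all.
That gives (7)!/(2!·2!) = 1260 arrangements.

1260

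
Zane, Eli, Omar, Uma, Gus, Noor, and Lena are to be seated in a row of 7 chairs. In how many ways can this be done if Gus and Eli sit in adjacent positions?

1440

Treat {Gus, Eli} as a single unit. There are 6 units to order, and the pair itself can be ordered 2 ways.
That gives 2 × 6! = 2 × 720 = 1440.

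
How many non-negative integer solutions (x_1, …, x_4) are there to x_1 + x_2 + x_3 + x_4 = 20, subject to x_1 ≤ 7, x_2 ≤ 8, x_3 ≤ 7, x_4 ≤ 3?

Ignoring the caps, the number of non-negative solutions to x_1+…+x_4 = 20 is C(23,3) = 1771.
Subtract solutions that violate a single cap (substitute x_i' = x_i − (cap_i+1)): x_1 ≥ 8 gives C(15,3) = 455; x_2 ≥ 9 gives C(14,3) = 364; x_3 ≥ 8 gives C(15,3) = 455; x_4 ≥ 4 gives C(19,3) = 969. Together 2243.
Add back pairs where two caps are both exceeded: 20 + 35 + 165 + 20 + 120 + 165 = 525.
Subtract triples: 0 + 0 + 1 + 0 = 1.
By inclusion–exclusion the count is 1771 − 2243 + 525 − 1 = 52.

52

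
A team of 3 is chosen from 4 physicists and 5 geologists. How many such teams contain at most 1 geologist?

34

Split by how many geologists are chosen (0 through 1).
Sum: C(5,0)·C(4,3) + C(5,1)·C(4,2) = 4 + 30 = 34.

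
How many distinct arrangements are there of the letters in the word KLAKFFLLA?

The 9 letters of KLAKFFLLA have repeats: A appearing twice, F appearing twice, K appearing twice, and L appearing 3 times.
Dividing 9! = 362880 by 3!·2!·2!·2! = 48 for the repeated letters gives 7560.

7560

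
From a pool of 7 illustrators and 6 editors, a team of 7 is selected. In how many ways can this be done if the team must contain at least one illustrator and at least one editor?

1715

With no constraint there are C(13,7) = 1716 possible selections.
Selections missing a whole group: no illustrators → C(6,7) = 0; no editors → C(7,7) = 1.
Both groups omitted at once is impossible, so 1716 − 1 = 1715.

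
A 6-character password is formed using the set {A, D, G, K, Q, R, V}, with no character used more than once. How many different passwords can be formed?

This is a permutation of 6 out of 7: P(7,6) = 7!/1!.
That product is 7 × 6 × 5 × 4 × 3 × 2 = 5040.

5040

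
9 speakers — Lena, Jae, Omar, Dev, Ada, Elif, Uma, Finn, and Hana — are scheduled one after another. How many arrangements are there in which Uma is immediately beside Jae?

80640

Treat {Uma, Jae} as a single unit. There are 8 units to order, and the pair itself can be ordered 2 ways.
So the count is 2·(8)! = 80640.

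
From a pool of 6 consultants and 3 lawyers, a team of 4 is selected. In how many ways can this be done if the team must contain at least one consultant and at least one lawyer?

With no constraint there are C(9,4) = 126 possible selections.
Selections missing a whole group: no consultants → C(3,4) = 0; no lawyers → C(6,4) = 15.
Both groups omitted at once is impossible, so 126 − 15 = 111.

111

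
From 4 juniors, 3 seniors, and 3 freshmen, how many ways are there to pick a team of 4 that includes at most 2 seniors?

203

Split by how many seniors are chosen (0 through 2).
Sum: C(3,0)·C(7,4) + C(3,1)·C(7,3) + C(3,2)·C(7,2) = 35 + 105 + 63 = 203.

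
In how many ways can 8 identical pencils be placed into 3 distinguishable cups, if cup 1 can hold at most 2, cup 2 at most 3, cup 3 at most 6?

Ignoring the caps, the number of non-negative solutions to x_1+…+x_3 = 8 is C(10,2) = 45.
Subtract solutions that violate a single cap (substitute x_i' = x_i − (cap_i+1)): x_1 ≥ 3 gives C(7,2) = 21; x_2 ≥ 4 gives C(6,2) = 15; x_3 ≥ 7 gives C(3,2) = 3. Together 39.
Add back pairs where two caps are both exceeded: 3 + 0 + 0 = 3.
By inclusion–exclusion the count is 45 − 39 + 3 = 9.

9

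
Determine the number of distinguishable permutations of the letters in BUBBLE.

120

Letter multiplicities in BUBBLE: B×3, E×1, L×1, U×1.
Dividing 6! = 720 by 3! = 6 for the repeated letters gives 120.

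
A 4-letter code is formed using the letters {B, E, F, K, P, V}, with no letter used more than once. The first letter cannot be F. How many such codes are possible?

The first letter has 6−1 = 5 choices (anything except F).
The remaining 3 letters are filled from the other 5 symbols without repetition: 5 × 4 × 3 = 60.
Total: 5 × 60 = 300.

300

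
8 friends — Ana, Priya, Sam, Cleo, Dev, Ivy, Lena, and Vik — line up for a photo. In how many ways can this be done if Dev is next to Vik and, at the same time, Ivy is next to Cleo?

2880

Treat {Dev,Vik} as one block (2 orders) and {Ivy,Cleo} as another (2 orders).
That leaves 6 units to arrange: 2 × 2 × 6! = 4 × 720 = 2880.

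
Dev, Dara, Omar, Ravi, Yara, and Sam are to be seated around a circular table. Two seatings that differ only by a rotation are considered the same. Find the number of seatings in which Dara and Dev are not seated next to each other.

72

Without the restriction there are (5)! = 120 seatings.
Seatings with Dara beside Dev: treat them as a block with 2 internal orders, giving 2 × (4)! = 48.
Subtracting, 120 − 48 = 72.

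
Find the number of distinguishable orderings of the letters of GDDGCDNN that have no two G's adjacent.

1260

There are 8!/(3!·2!·2!) = 1680 arrangements of GDDGCDNN in total.
Arrangements with the G's together: treat GG as one letter, giving (7)!/(3!·2!) = 420.
Hence 1680 − 420 = 1260.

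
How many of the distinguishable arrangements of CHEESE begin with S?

Fix S in the first position and arrange the remaining 5 letters.
Those 5 letters have E appearing 3 times, giving (5)!/(3!) = 20.

20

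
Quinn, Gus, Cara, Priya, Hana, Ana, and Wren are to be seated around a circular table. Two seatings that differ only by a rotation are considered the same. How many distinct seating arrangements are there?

Around a circle, 7 distinct people have 7!/7 = (6)! = 720 rotationally distinct seatings.

720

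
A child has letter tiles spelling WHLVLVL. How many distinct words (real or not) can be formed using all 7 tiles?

WHLVLVL has 7 letters with L appearing 3 times and V appearing twice.
So there are 7! / (3!·2!) = 420 distinguishable arrangements.

420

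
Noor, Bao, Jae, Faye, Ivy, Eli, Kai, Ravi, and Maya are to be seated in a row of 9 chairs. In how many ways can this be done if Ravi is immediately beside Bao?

80640

Place the 7 others and the Ravi-Bao pair as 8 objects in a line; the pair has 2 internal arrangements.
That gives 2 × 8! = 2 × 40320 = 80640.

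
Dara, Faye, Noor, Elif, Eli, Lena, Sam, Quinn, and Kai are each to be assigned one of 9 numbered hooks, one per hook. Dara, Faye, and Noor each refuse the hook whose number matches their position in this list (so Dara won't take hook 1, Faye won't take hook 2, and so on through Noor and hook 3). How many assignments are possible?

Let Aᵢ (for i ∈ {1, 2, 3}) be the placements that put person i in their forbidden hook. Any j of these fix j positions, leaving (9−j)! ways to fill the rest, and there are C(3,j) ways to pick which j.
By inclusion–exclusion, the number of valid placements is Σ_{j=0}^{3} (−1)^j C(3,j)·(9−j)!.
Computing: 362880 − 120960 + 15120 − 720 = 256320.

256320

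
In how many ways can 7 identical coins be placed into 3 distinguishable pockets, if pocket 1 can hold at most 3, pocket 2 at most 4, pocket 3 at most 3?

10

Ignoring the caps, the number of non-negative solutions to x_1+…+x_3 = 7 is C(9,2) = 36.
Subtract solutions that violate a single cap (substitute x_i' = x_i − (cap_i+1)): x_1 ≥ 4 gives C(5,2) = 10; x_2 ≥ 5 gives C(4,2) = 6; x_3 ≥ 4 gives C(5,2) = 10. Together 26.
No two caps can be exceeded simultaneously, so the pair terms are all 0.
By inclusion–exclusion the count is 36 − 26 + 0 = 10.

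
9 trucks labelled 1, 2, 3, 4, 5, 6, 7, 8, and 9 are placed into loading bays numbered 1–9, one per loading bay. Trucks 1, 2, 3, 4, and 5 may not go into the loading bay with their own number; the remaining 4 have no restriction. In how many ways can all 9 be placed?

Let Aᵢ (for 1 ≤ i ≤ 5) be the placements that put truck i in its forbidden loading bay. Any j of these fix j positions, leaving (9−j)! ways to fill the rest, and there are C(5,j) ways to pick which j.
By inclusion–exclusion, the number of valid placements is Σ_{j=0}^{5} (−1)^j C(5,j)·(9−j)!.
Computing: 362880 − 201600 + 50400 − 7200 + 600 − 24 = 205056.

205056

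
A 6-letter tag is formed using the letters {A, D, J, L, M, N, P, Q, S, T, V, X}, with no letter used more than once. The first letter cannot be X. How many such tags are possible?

The first letter has 12−1 = 11 choices (anything except X).
The remaining 5 letters are filled from the other 11 symbols without repetition: 11 × 10 × 9 × 8 × 7 = 55440.
Total: 11 × 55440 = 609840.

609840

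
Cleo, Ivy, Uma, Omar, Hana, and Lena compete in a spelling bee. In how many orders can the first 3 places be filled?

There are 6 choices for 1st place, 5 for 2nd, and 4 for 3rd.
That gives 6 × 5 × 4 = 120.

120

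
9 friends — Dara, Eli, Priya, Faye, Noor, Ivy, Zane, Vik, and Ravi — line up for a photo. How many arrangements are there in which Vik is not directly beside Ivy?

282240

Of the 9! = 362880 arrangements, those with Vik and Ivy adjacent number 2 × 8! = 80640 (treat the pair as a block with 2 internal orders).
So 362880 − 80640 = 282240 arrangements keep them apart.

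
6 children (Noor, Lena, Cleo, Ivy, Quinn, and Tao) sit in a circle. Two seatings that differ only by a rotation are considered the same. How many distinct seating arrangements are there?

120

Seat Noor anywhere (absorbing the rotational symmetry), then permute the other 5: (5)! = 120.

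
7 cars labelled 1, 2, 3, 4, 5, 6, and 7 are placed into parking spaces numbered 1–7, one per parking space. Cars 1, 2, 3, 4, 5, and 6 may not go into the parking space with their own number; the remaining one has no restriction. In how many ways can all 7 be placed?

Let Aᵢ (for 1 ≤ i ≤ 6) be the placements that put car i in its forbidden parking space. Any j of these fix j positions, leaving (7−j)! ways to fill the rest, and there are C(6,j) ways to pick which j.
By inclusion–exclusion, the number of valid placements is Σ_{j=0}^{6} (−1)^j C(6,j)·(7−j)!.
Computing: 5040 − 4320 + 1800 − 480 + 90 − 12 + 1 = 2119.

2119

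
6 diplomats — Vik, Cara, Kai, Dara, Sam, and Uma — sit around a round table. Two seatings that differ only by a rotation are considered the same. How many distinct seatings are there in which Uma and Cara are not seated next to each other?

Without the restriction there are (5)! = 120 seatings.
Those with Uma next to Cara: fuse the pair into one unit and seat 5 units around a circle — 2·(4)! = 48.
Subtracting, 120 − 48 = 72.

72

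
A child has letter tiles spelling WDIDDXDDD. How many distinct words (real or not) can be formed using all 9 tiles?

WDIDDXDDD has 9 letters with D appearing 6 times.
Dividing 9! = 362880 by 6! = 720 for the repeated letters gives 504.

504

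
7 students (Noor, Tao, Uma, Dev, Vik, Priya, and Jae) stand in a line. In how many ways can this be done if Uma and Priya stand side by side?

Treat {Uma, Priya} as a single unit. There are 6 units to order, and the pair itself can be ordered 2 ways.
That gives 2 × 6! = 2 × 720 = 1440.

1440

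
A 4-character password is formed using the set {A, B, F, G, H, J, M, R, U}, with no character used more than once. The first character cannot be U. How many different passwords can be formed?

The first character has 9−1 = 8 choices (anything except U).
The remaining 3 characters are filled from the other 8 symbols without repetition: 8 × 7 × 6 = 336.
Total: 8 × 336 = 2688.

2688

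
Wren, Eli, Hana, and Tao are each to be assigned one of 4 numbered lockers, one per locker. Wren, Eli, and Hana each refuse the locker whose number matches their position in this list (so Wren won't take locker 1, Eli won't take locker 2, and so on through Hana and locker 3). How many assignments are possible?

11

Let Aᵢ (for i ∈ {1, 2, 3}) be the placements that put person i in their forbidden locker. Any j of these fix j positions, leaving (4−j)! ways to fill the rest, and there are C(3,j) ways to pick which j.
By inclusion–exclusion, the number of valid placements is Σ_{j=0}^{3} (−1)^j C(3,j)·(4−j)!.
Computing: 24 − 18 + 6 − 1 = 11.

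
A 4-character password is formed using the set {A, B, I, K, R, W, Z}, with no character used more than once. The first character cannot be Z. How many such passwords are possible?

720

The first character has 7−1 = 6 choices (anything except Z).
The remaining 3 characters are filled from the other 6 symbols without repetition: 6 × 5 × 4 = 120.
Total: 6 × 120 = 720.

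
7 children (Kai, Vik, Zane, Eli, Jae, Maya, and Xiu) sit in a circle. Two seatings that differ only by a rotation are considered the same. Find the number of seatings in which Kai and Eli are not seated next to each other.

Without the restriction there are (6)! = 720 seatings.
Those with Kai next to Eli: fuse the pair into one unit and seat 6 units around a circle — 2·(5)! = 240.
Subtracting, 720 − 240 = 480.

480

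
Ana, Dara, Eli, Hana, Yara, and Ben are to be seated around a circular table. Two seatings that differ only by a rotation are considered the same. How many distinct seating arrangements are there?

120

Fix one person's seat to break rotational symmetry; the remaining 5 people can be arranged in (5)! = 120 ways.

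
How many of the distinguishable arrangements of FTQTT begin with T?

12

Fix T in the first position and arrange the remaining 4 letters.
Those 4 letters have T appearing twice, giving (4)!/(2!) = 12.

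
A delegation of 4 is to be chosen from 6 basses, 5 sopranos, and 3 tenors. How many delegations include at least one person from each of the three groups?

495

Total 4-person selections from all 14: C(14,4) = 1001.
Subtract selections that omit an entire group: no basses → C(8,4) = 70; no sopranos → C(9,4) = 126; no tenors → C(11,4) = 330.
Add back selections omitting two groups (i.e. drawn from a single group): C(6,4) + C(5,4) + C(3,4) = 20.
By inclusion–exclusion: 1001 − 526 + 20 = 495.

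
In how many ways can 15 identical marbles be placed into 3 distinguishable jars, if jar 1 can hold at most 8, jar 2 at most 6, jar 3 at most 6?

Ignoring the caps, the number of non-negative solutions to x_1+…+x_3 = 15 is C(17,2) = 136.
Subtract solutions that violate a single cap (substitute x_i' = x_i − (cap_i+1)): x_1 ≥ 9 gives C(8,2) = 28; x_2 ≥ 7 gives C(10,2) = 45; x_3 ≥ 7 gives C(10,2) = 45. Together 118.
Add back pairs where two caps are both exceeded: 0 + 0 + 3 = 3.
By inclusion–exclusion the count is 136 − 118 + 3 = 21.

21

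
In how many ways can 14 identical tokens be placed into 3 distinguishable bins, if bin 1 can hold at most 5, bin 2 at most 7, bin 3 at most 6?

15

By stars and bars, unrestricted non-negative solutions to x_1+…+x_3 = 14 number C(14+2,2) = 120.
Subtract solutions that violate a single cap (substitute x_i' = x_i − (cap_i+1)): x_1 ≥ 6 gives C(10,2) = 45; x_2 ≥ 8 gives C(8,2) = 28; x_3 ≥ 7 gives C(9,2) = 36. Together 109.
Add back pairs where two caps are both exceeded: 1 + 3 + 0 = 4.
By inclusion–exclusion the count is 120 − 109 + 4 = 15.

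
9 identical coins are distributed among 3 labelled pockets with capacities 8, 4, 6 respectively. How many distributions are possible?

Ignoring the caps, the number of non-negative solutions to x_1+…+x_3 = 9 is C(11,2) = 55.
Subtract solutions that violate a single cap (substitute x_i' = x_i − (cap_i+1)): x_1 ≥ 9 gives C(2,2) = 1; x_2 ≥ 5 gives C(6,2) = 15; x_3 ≥ 7 gives C(4,2) = 6. Together 22.
No two caps can be exceeded simultaneously, so the pair terms are all 0.
By inclusion–exclusion the count is 55 − 22 + 0 = 33.

33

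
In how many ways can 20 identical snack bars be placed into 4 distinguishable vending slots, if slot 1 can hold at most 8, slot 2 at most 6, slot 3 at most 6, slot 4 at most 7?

Without the upper bounds there are C(23,3) = 1771 ways to split 20 among 4 vending slots.
Subtract solutions that violate a single cap (substitute x_i' = x_i − (cap_i+1)): x_1 ≥ 9 gives C(14,3) = 364; x_2 ≥ 7 gives C(16,3) = 560; x_3 ≥ 7 gives C(16,3) = 560; x_4 ≥ 8 gives C(15,3) = 455. Together 1939.
Add back pairs where two caps are both exceeded: 35 + 35 + 20 + 84 + 56 + 56 = 286.
By inclusion–exclusion the count is 1771 − 1939 + 286 = 118.

118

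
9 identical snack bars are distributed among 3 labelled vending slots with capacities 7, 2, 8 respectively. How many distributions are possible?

Without the upper bounds there are C(11,2) = 55 ways to split 9 among 3 vending slots.
Subtract solutions that violate a single cap (substitute x_i' = x_i − (cap_i+1)): x_1 ≥ 8 gives C(3,2) = 3; x_2 ≥ 3 gives C(8,2) = 28; x_3 ≥ 9 gives C(2,2) = 1. Together 32.
No two caps can be exceeded simultaneously, so the pair terms are all 0.
By inclusion–exclusion the count is 55 − 32 + 0 = 23.

23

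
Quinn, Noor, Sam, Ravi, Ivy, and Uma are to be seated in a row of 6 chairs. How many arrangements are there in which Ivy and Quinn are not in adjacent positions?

Of the 6! = 720 arrangements, those with Ivy and Quinn adjacent number 2 × 5! = 240 (treat the pair as a block with 2 internal orders).
Complementary counting: 720 − 240 = 480.

480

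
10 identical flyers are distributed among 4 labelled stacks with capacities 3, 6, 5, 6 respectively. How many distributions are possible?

Without the upper bounds there are C(13,3) = 286 ways to split 10 among 4 stacks.
Subtract solutions that violate a single cap (substitute x_i' = x_i − (cap_i+1)): x_1 ≥ 4 gives C(9,3) = 84; x_2 ≥ 7 gives C(6,3) = 20; x_3 ≥ 6 gives C(7,3) = 35; x_4 ≥ 7 gives C(6,3) = 20. Together 159.
Add back pairs where two caps are both exceeded: 0 + 1 + 0 + 0 + 0 + 0 = 1.
By inclusion–exclusion the count is 286 − 159 + 1 = 128.

128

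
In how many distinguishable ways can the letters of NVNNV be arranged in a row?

Letter multiplicities in NVNNV: N×3, V×2.
The number of distinct arrangements is 5!/(3!·2!) = 120/12 = 10.

10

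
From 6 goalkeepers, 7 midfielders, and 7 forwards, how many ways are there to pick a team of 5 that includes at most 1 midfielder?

Split by how many midfielders are chosen (0 through 1).
Sum: C(7,0)·C(13,5) + C(7,1)·C(13,4) = 1287 + 5005 = 6292.

6292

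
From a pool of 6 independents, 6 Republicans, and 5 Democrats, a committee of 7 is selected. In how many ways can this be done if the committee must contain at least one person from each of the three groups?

17996

Total 7-person selections from all 17: C(17,7) = 19448.
Subtract selections that omit an entire group: no independents → C(11,7) = 330; no Republicans → C(11,7) = 330; no Democrats → C(12,7) = 792.
Add back selections omitting two groups (i.e. drawn from a single group): C(6,7) + C(6,7) + C(5,7) = 0.
By inclusion–exclusion: 19448 − 1452 + 0 = 17996.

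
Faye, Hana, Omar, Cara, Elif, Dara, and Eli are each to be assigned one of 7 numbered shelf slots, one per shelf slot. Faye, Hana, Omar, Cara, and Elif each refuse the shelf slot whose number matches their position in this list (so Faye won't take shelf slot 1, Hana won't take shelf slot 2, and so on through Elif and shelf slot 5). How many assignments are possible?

2428

Let Aᵢ (for 1 ≤ i ≤ 5) be the placements that put person i in their forbidden shelf slot. Any j of these fix j positions, leaving (7−j)! ways to fill the rest, and there are C(5,j) ways to pick which j.
By inclusion–exclusion, the number of valid placements is Σ_{j=0}^{5} (−1)^j C(5,j)·(7−j)!.
Computing: 5040 − 3600 + 1200 − 240 + 30 − 2 = 2428.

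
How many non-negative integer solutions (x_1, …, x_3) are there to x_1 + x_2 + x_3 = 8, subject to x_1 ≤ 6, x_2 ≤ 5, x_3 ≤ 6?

33

By stars and bars, unrestricted non-negative solutions to x_1+…+x_3 = 8 number C(8+2,2) = 45.
Subtract solutions that violate a single cap (substitute x_i' = x_i − (cap_i+1)): x_1 ≥ 7 gives C(3,2) = 3; x_2 ≥ 6 gives C(4,2) = 6; x_3 ≥ 7 gives C(3,2) = 3. Together 12.
No two caps can be exceeded simultaneously, so the pair terms are all 0.
By inclusion–exclusion the count is 45 − 12 + 0 = 33.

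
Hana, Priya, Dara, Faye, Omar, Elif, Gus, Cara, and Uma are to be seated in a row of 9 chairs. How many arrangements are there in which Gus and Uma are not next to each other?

Of the 9! = 362880 arrangements, those with Gus and Uma adjacent number 2 × 8! = 80640 (treat the pair as a block with 2 internal orders).
Complementary counting: 362880 − 80640 = 282240.

282240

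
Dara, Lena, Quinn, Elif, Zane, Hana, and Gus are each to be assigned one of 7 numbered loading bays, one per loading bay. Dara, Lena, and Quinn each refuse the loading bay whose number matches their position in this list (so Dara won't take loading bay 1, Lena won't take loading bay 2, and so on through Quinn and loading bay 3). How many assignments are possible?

3216

Let Aᵢ (for i ∈ {1, 2, 3}) be the placements that put person i in their forbidden loading bay. Any j of these fix j positions, leaving (7−j)! ways to fill the rest, and there are C(3,j) ways to pick which j.
By inclusion–exclusion, the number of valid placements is Σ_{j=0}^{3} (−1)^j C(3,j)·(7−j)!.
Computing: 5040 − 2160 + 360 − 24 = 3216.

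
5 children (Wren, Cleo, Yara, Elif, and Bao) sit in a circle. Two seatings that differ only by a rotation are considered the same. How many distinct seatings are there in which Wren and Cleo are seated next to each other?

12

Treat {Wren, Cleo} as one unit (2 internal orders) and seat the resulting 4 units around the table: (3)! circular arrangements.
So 2 × (3)! = 2 × 6 = 12.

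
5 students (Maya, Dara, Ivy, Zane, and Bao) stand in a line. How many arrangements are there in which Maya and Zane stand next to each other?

Place the 3 others and the Maya-Zane pair as 4 objects in a line; the pair has 2 internal arrangements.
That gives 2 × 4! = 2 × 24 = 48.

48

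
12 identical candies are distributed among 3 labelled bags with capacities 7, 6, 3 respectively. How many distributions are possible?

Ignoring the caps, the number of non-negative solutions to x_1+…+x_3 = 12 is C(14,2) = 91.
Subtract solutions that violate a single cap (substitute x_i' = x_i − (cap_i+1)): x_1 ≥ 8 gives C(6,2) = 15; x_2 ≥ 7 gives C(7,2) = 21; x_3 ≥ 4 gives C(10,2) = 45. Together 81.
Add back pairs where two caps are both exceeded: 0 + 1 + 3 = 4.
By inclusion–exclusion the count is 91 − 81 + 4 = 14.

14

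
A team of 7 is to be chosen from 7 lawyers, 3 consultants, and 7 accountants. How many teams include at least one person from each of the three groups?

15778

Total 7-person selections from all 17: C(17,7) = 19448.
Subtract selections that omit an entire group: no lawyers → C(10,7) = 120; no consultants → C(14,7) = 3432; no accountants → C(10,7) = 120.
Add back selections omitting two groups (i.e. drawn from a single group): C(7,7) + C(3,7) + C(7,7) = 2.
By inclusion–exclusion: 19448 − 3672 + 2 = 15778.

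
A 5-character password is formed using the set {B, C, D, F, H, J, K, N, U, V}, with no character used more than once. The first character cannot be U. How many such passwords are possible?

The first character has 10−1 = 9 choices (anything except U).
The remaining 4 characters are filled from the other 9 symbols without repetition: 9 × 8 × 7 × 6 = 3024.
Total: 9 × 3024 = 27216.

27216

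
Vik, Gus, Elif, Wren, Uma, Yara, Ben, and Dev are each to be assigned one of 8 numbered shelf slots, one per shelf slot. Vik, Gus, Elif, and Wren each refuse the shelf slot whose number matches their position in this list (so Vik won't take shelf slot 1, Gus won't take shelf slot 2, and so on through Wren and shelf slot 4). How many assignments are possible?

24024

Let Aᵢ (for 1 ≤ i ≤ 4) be the placements that put person i in their forbidden shelf slot. Any j of these fix j positions, leaving (8−j)! ways to fill the rest, and there are C(4,j) ways to pick which j.
By inclusion–exclusion, the number of valid placements is Σ_{j=0}^{4} (−1)^j C(4,j)·(8−j)!.
Computing: 40320 − 20160 + 4320 − 480 + 24 = 24024.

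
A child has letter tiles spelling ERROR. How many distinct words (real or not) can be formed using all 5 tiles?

20

Letter multiplicities in ERROR: E×1, O×1, R×3.
So there are 5! / (3!) = 20 distinguishable arrangements.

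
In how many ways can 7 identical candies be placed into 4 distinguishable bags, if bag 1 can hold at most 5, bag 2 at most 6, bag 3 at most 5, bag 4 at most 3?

91

By stars and bars, unrestricted non-negative solutions to x_1+…+x_4 = 7 number C(7+3,3) = 120.
Subtract solutions that violate a single cap (substitute x_i' = x_i − (cap_i+1)): x_1 ≥ 6 gives C(4,3) = 4; x_2 ≥ 7 gives C(3,3) = 1; x_3 ≥ 6 gives C(4,3) = 4; x_4 ≥ 4 gives C(6,3) = 20. Together 29.
No two caps can be exceeded simultaneously, so the pair terms are all 0.
By inclusion–exclusion the count is 120 − 29 + 0 = 91.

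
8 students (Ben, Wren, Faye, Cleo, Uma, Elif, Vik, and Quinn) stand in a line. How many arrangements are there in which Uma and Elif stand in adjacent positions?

10080

Treat {Uma, Elif} as a single unit. There are 7 units to order, and the pair itself can be ordered 2 ways.
So the count is 2·(7)! = 10080.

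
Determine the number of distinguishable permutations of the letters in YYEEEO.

60

Letter multiplicities in YYEEEO: E×3, O×1, Y×2.
The number of distinct arrangements is 6!/(3!·2!) = 720/12 = 60.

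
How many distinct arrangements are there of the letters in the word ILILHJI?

420

ILILHJI has 7 letters with I appearing 3 times and L appearing twice.
So there are 7! / (3!·2!) = 420 distinguishable arrangements.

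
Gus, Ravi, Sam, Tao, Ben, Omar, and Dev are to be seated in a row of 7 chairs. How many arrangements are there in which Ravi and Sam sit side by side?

1440

Treat {Ravi, Sam} as a single unit. There are 6 units to order, and the pair itself can be ordered 2 ways.
That gives 2 × 6! = 2 × 720 = 1440.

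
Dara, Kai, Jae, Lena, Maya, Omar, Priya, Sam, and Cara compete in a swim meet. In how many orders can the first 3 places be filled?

504

This is an ordered selection of 3 from 9: P(9,3).
That gives 9 × 8 × 7 = 504.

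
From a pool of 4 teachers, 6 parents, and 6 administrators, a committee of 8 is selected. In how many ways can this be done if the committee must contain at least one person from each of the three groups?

12285

Unrestricted: C(16,8) = 12870 ways to pick any 8 of the 16.
Subtract selections that omit an entire group: no teachers → C(12,8) = 495; no parents → C(10,8) = 45; no administrators → C(10,8) = 45.
Add back selections omitting two groups (i.e. drawn from a single group): C(4,8) + C(6,8) + C(6,8) = 0.
By inclusion–exclusion: 12870 − 585 + 0 = 12285.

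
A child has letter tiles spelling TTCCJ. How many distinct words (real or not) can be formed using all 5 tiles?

Letter multiplicities in TTCCJ: C×2, J×1, T×2.
The number of distinct arrangements is 5!/(2!·2!) = 120/4 = 30.

30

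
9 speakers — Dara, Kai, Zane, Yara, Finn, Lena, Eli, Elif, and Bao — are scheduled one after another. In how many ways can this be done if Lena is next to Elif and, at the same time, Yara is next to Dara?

20160

Treat {Lena,Elif} as one block (2 orders) and {Yara,Dara} as another (2 orders).
That leaves 7 units to arrange: 2 × 2 × 7! = 4 × 5040 = 20160.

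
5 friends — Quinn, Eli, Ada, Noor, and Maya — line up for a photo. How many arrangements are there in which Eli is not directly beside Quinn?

Of the 5! = 120 arrangements, those with Eli and Quinn adjacent number 2 × 4! = 48 (treat the pair as a block with 2 internal orders).
So 120 − 48 = 72 arrangements keep them apart.

72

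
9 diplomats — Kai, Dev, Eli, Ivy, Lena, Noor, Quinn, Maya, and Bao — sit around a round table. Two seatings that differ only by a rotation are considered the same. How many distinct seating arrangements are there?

Around a circle, 9 distinct people have 9!/9 = (8)! = 40320 rotationally distinct seatings.

40320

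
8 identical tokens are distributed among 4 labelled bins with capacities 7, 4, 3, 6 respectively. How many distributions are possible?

Ignoring the caps, the number of non-negative solutions to x_1+…+x_4 = 8 is C(11,3) = 165.
Subtract solutions that violate a single cap (substitute x_i' = x_i − (cap_i+1)): x_1 ≥ 8 gives C(3,3) = 1; x_2 ≥ 5 gives C(6,3) = 20; x_3 ≥ 4 gives C(7,3) = 35; x_4 ≥ 7 gives C(4,3) = 4. Together 60.
No two caps can be exceeded simultaneously, so the pair terms are all 0.
By inclusion–exclusion the count is 165 − 60 + 0 = 105.

105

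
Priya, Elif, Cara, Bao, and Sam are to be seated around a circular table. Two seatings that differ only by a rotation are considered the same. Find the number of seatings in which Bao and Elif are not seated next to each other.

12

Without the restriction there are (4)! = 24 seatings.
Seatings with Bao beside Elif: treat them as a block with 2 internal orders, giving 2 × (3)! = 12.
Subtracting, 24 − 12 = 12.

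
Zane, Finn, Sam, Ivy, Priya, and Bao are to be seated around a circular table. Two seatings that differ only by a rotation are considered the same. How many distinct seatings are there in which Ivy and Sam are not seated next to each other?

72

Without the restriction there are (5)! = 120 seatings.
Those with Ivy next to Sam: fuse the pair into one unit and seat 5 units around a circle — 2·(4)! = 48.
Subtracting, 120 − 48 = 72.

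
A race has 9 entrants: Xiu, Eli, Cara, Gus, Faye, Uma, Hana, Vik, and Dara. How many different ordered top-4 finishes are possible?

3024

This is an ordered selection of 4 from 9: P(9,4).
That gives 9 × 8 × 7 × 6 = 3024.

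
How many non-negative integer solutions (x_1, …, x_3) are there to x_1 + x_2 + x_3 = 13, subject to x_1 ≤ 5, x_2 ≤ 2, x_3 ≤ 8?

Ignoring the caps, the number of non-negative solutions to x_1+…+x_3 = 13 is C(15,2) = 105.
Subtract solutions that violate a single cap (substitute x_i' = x_i − (cap_i+1)): x_1 ≥ 6 gives C(9,2) = 36; x_2 ≥ 3 gives C(12,2) = 66; x_3 ≥ 9 gives C(6,2) = 15. Together 117.
Add back pairs where two caps are both exceeded: 15 + 0 + 3 = 18.
By inclusion–exclusion the count is 105 − 117 + 18 = 6.

6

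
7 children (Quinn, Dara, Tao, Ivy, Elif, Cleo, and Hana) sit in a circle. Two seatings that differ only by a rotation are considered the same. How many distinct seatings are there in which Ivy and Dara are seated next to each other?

240

Treat {Ivy, Dara} as one unit (2 internal orders) and seat the resulting 6 units around the table: (5)! circular arrangements.
So 2 × (5)! = 2 × 120 = 240.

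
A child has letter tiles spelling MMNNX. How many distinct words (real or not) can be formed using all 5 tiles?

Letter multiplicities in MMNNX: M×2, N×2, X×1.
The number of distinct arrangements is 5!/(2!·2!) = 120/4 = 30.

30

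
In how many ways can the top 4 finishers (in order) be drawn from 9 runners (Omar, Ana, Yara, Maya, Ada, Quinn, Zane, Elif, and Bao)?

There are 9 choices for 1st place, 8 for 2nd, and so on down to 6 for position 4.
That gives 9 × 8 × 7 × 6 = 3024.

3024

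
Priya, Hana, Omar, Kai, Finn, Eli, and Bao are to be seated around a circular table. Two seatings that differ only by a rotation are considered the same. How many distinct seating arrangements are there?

Seat Priya anywhere (absorbing the rotational symmetry), then permute the other 6: (6)! = 720.

720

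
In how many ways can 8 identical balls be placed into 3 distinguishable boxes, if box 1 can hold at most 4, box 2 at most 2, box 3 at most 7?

14

Without the upper bounds there are C(10,2) = 45 ways to split 8 among 3 boxes.
Subtract solutions that violate a single cap (substitute x_i' = x_i − (cap_i+1)): x_1 ≥ 5 gives C(5,2) = 10; x_2 ≥ 3 gives C(7,2) = 21; x_3 ≥ 8 gives C(2,2) = 1. Together 32.
Add back pairs where two caps are both exceeded: 1 + 0 + 0 = 1.
By inclusion–exclusion the count is 45 − 32 + 1 = 14.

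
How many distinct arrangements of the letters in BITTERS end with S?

With the last slot taken by S, it remains to arrange the other 6 letters (BITTER).
Those 6 letters have T appearing twice, giving (6)!/(2!) = 360.

360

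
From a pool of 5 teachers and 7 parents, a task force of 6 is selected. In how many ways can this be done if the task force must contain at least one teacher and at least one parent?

917

Unrestricted: C(12,6) = 924 ways to pick any 6 of the 12.
Selections missing a whole group: no teachers → C(7,6) = 7; no parents → C(5,6) = 0.
Both groups omitted at once is impossible, so 924 − 7 = 917.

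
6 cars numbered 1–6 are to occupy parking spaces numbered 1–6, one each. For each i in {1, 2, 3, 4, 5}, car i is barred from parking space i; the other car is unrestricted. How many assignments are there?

309

Let Aᵢ (for 1 ≤ i ≤ 5) be the placements that put car i in its forbidden parking space. Any j of these fix j positions, leaving (6−j)! ways to fill the rest, and there are C(5,j) ways to pick which j.
By inclusion–exclusion, the number of valid placements is Σ_{j=0}^{5} (−1)^j C(5,j)·(6−j)!.
Computing: 720 − 600 + 240 − 60 + 10 − 1 = 309.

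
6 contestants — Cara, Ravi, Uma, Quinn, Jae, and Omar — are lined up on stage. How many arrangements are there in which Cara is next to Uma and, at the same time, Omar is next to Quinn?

96

Treat {Cara,Uma} as one block (2 orders) and {Omar,Quinn} as another (2 orders).
That leaves 4 units to arrange: 2 × 2 × 4! = 4 × 24 = 96.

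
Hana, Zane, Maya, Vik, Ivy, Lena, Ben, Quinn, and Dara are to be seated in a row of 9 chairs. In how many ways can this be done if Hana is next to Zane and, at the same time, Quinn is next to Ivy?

Treat {Hana,Zane} as one block (2 orders) and {Quinn,Ivy} as another (2 orders).
That leaves 7 units to arrange: 2 × 2 × 7! = 4 × 5040 = 20160.

20160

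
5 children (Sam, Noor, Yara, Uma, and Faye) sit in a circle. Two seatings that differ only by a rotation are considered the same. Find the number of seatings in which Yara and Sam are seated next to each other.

12

Treat {Yara, Sam} as one unit (2 internal orders) and seat the resulting 4 units around the table: (3)! circular arrangements.
So 2 × (3)! = 2 × 6 = 12.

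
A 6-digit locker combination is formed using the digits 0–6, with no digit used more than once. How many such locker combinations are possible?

5040

With no repetition, fill the 6 digits in order: 7 choices, then 6, down to 2.
That product is 7 × 6 × 5 × 4 × 3 × 2 = 5040.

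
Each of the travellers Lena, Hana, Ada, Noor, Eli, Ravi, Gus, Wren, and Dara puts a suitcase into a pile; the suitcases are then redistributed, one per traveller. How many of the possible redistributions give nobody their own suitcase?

Let Aᵢ be the assignments in which traveller i gets their own suitcase. We want the size of the complement of A₁∪…∪A_9.
By inclusion–exclusion this is Σ_{j=0}^{9} (−1)^j C(9,j)·(9−j)!.
Computing: 362880 − 362880 + 181440 − 60480 + 15120 − 3024 + 504 − 72 + 9 − 1 = 133496.

133496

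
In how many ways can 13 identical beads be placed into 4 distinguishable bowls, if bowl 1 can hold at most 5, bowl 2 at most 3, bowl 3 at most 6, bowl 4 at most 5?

Ignoring the caps, the number of non-negative solutions to x_1+…+x_4 = 13 is C(16,3) = 560.
Subtract solutions that violate a single cap (substitute x_i' = x_i − (cap_i+1)): x_1 ≥ 6 gives C(10,3) = 120; x_2 ≥ 4 gives C(12,3) = 220; x_3 ≥ 7 gives C(9,3) = 84; x_4 ≥ 6 gives C(10,3) = 120. Together 544.
Add back pairs where two caps are both exceeded: 20 + 1 + 4 + 10 + 20 + 1 = 56.
By inclusion–exclusion the count is 560 − 544 + 56 = 72.

72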